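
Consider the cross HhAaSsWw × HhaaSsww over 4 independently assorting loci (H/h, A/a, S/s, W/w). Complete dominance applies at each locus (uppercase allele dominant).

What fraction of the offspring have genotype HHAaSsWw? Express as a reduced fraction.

HhAaSsWw gametes: HASW×1, HASw×1, HAsW×1, HAsw×1, HaSW×1, HaSw×1, HasW×1, Hasw×1, hASW×1, hASw×1, hAsW×1, hAsw×1, haSW×1, haSw×1, hasW×1, hasw×1
HhaaSsww gametes: HaSw×4, Hasw×4, haSw×4, hasw×4
HhAaSsWw×HhaaSsww grid (16·16=256): HHAaSSWw=4 HHAaSSww=4 HHAaSsWw=8 HHAaSsww=8 HHAassWw=4 HHAassww=4 HHaaSSWw=4 HHaaSSww=4 HHaaSsWw=8 HHaaSsww=8 HHaassWw=4 HHaassww=4 HhAaSSWw=8 HhAaSSww=8 HhAaSsWw=16 HhAaSsww=16 HhAassWw=8 HhAassww=8 HhaaSSWw=8 HhaaSSww=8 HhaaSsWw=16 HhaaSsww=16 HhaassWw=8 Hhaassww=8 hhAaSSWw=4 hhAaSSww=4 hhAaSsWw=8 hhAaSsww=8 hhAassWw=4 hhAassww=4 hhaaSSWw=4 hhaaSSww=4 hhaaSsWw=8 hhaaSsww=8 hhaassWw=4 hhaassww=4
HHAaSsWw hits 8/256; gcd=8; 8÷8/256÷8 = 1/32

P(HHAaSsWw) = 1/32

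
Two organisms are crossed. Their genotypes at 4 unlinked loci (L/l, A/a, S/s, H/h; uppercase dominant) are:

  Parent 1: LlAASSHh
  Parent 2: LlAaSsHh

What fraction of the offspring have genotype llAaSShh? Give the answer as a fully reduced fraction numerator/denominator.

P(llAaSShh) = 1/64

LlAASSHh gametes: LASH×4, LASh×4, lASH×4, lASh×4
LlAaSsHh gametes: LASH×1, LASh×1, LAsH×1, LAsh×1, LaSH×1, LaSh×1, LasH×1, Lash×1, lASH×1, lASh×1, lAsH×1, lAsh×1, laSH×1, laSh×1, lasH×1, lash×1
LlAASSHh×LlAaSsHh grid (16·16=256): LLAASSHH=4 LLAASSHh=8 LLAASShh=4 LLAASsHH=4 LLAASsHh=8 LLAASshh=4 LLAaSSHH=4 LLAaSSHh=8 LLAaSShh=4 LLAaSsHH=4 LLAaSsHh=8 LLAaSshh=4 LlAASSHH=8 LlAASSHh=16 LlAASShh=8 LlAASsHH=8 LlAASsHh=16 LlAASshh=8 LlAaSSHH=8 LlAaSSHh=16 LlAaSShh=8 LlAaSsHH=8 LlAaSsHh=16 LlAaSshh=8 llAASSHH=4 llAASSHh=8 llAASShh=4 llAASsHH=4 llAASsHh=8 llAASshh=4 llAaSSHH=4 llAaSSHh=8 llAaSShh=4 llAaSsHH=4 llAaSsHh=8 llAaSshh=4
llAaSShh hits 4/256; gcd=4; 4÷4/256÷4 = 1/64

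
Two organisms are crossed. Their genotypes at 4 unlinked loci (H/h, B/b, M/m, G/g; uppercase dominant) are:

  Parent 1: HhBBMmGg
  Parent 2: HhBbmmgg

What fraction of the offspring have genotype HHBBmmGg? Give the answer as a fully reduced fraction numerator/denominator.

HhBBMmGg gametes: HBMG×2, HBMg×2, HBmG×2, HBmg×2, hBMG×2, hBMg×2, hBmG×2, hBmg×2
HhBbmmgg gametes: HBmg×4, Hbmg×4, hBmg×4, hbmg×4
HhBBMmGg×HhBbmmgg grid (16·16=256): HHBBMmGg=8 HHBBMmgg=8 HHBBmmGg=8 HHBBmmgg=8 HHBbMmGg=8 HHBbMmgg=8 HHBbmmGg=8 HHBbmmgg=8 HhBBMmGg=16 HhBBMmgg=16 HhBBmmGg=16 HhBBmmgg=16 HhBbMmGg=16 HhBbMmgg=16 HhBbmmGg=16 HhBbmmgg=16 hhBBMmGg=8 hhBBMmgg=8 hhBBmmGg=8 hhBBmmgg=8 hhBbMmGg=8 hhBbMmgg=8 hhBbmmGg=8 hhBbmmgg=8
HHBBmmGg hits 8/256; gcd=8; 8÷8/256÷8 = 1/32

P(HHBBmmGg) = 1/32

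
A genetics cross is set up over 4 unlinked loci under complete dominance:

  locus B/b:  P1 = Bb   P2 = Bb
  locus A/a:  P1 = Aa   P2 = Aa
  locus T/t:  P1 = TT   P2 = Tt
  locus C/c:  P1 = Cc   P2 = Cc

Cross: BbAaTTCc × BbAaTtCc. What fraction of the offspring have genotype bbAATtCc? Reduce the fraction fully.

P(bbAATtCc) = 1/64

BbAaTTCc gametes: BATC×2, BATc×2, BaTC×2, BaTc×2, bATC×2, bATc×2, baTC×2, baTc×2
BbAaTtCc gametes: BATC×1, BATc×1, BAtC×1, BAtc×1, BaTC×1, BaTc×1, BatC×1, Batc×1, bATC×1, bATc×1, bAtC×1, bAtc×1, baTC×1, baTc×1, batC×1, batc×1
BbAaTTCc×BbAaTtCc grid (16·16=256): BBAATTCC=2 BBAATTCc=4 BBAATTcc=2 BBAATtCC=2 BBAATtCc=4 BBAATtcc=2 BBAaTTCC=4 BBAaTTCc=8 BBAaTTcc=4 BBAaTtCC=4 BBAaTtCc=8 BBAaTtcc=4 BBaaTTCC=2 BBaaTTCc=4 BBaaTTcc=2 BBaaTtCC=2 BBaaTtCc=4 BBaaTtcc=2 BbAATTCC=4 BbAATTCc=8 BbAATTcc=4 BbAATtCC=4 BbAATtCc=8 BbAATtcc=4 BbAaTTCC=8 BbAaTTCc=16 BbAaTTcc=8 BbAaTtCC=8 BbAaTtCc=16 BbAaTtcc=8 BbaaTTCC=4 BbaaTTCc=8 BbaaTTcc=4 BbaaTtCC=4 BbaaTtCc=8 BbaaTtcc=4 bbAATTCC=2 bbAATTCc=4 bbAATTcc=2 bbAATtCC=2 bbAATtCc=4 bbAATtcc=2 bbAaTTCC=4 bbAaTTCc=8 bbAaTTcc=4 bbAaTtCC=4 bbAaTtCc=8 bbAaTtcc=4 bbaaTTCC=2 bbaaTTCc=4 bbaaTTcc=2 bbaaTtCC=2 bbaaTtCc=4 bbaaTtcc=2
bbAATtCc hits 4/256; gcd=4; 4÷4/256÷4 = 1/64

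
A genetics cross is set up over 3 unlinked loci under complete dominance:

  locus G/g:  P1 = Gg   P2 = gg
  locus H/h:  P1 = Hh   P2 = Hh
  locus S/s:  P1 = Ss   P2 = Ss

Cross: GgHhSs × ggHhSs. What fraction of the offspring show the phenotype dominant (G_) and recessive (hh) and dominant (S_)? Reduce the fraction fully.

P(G_ hh S_) = 3/32

GgHhSs gametes: GHS×1, GHs×1, GhS×1, Ghs×1, gHS×1, gHs×1, ghS×1, ghs×1
ggHhSs gametes: gHS×2, gHs×2, ghS×2, ghs×2
GgHhSs×ggHhSs grid (8·8=64): GgHHSS=2 GgHHSs=4 GgHHss=2 GgHhSS=4 GgHhSs=8 GgHhss=4 GghhSS=2 GghhSs=4 Gghhss=2 ggHHSS=2 ggHHSs=4 ggHHss=2 ggHhSS=4 ggHhSs=8 ggHhss=4 gghhSS=2 gghhSs=4 gghhss=2
G_ hh S_ hits 6/64; gcd=2; 6÷2/64÷2 = 3/32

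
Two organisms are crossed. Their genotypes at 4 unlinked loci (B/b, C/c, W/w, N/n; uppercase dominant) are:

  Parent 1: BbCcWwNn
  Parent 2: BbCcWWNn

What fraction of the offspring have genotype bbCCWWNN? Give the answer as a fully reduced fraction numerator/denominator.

BbCcWwNn gametes: BCWN×1, BCWn×1, BCwN×1, BCwn×1, BcWN×1, BcWn×1, BcwN×1, Bcwn×1, bCWN×1, bCWn×1, bCwN×1, bCwn×1, bcWN×1, bcWn×1, bcwN×1, bcwn×1
BbCcWWNn gametes: BCWN×2, BCWn×2, BcWN×2, BcWn×2, bCWN×2, bCWn×2, bcWN×2, bcWn×2
BbCcWwNn×BbCcWWNn grid (16·16=256): BBCCWWNN=2 BBCCWWNn=4 BBCCWWnn=2 BBCCWwNN=2 BBCCWwNn=4 BBCCWwnn=2 BBCcWWNN=4 BBCcWWNn=8 BBCcWWnn=4 BBCcWwNN=4 BBCcWwNn=8 BBCcWwnn=4 BBccWWNN=2 BBccWWNn=4 BBccWWnn=2 BBccWwNN=2 BBccWwNn=4 BBccWwnn=2 BbCCWWNN=4 BbCCWWNn=8 BbCCWWnn=4 BbCCWwNN=4 BbCCWwNn=8 BbCCWwnn=4 BbCcWWNN=8 BbCcWWNn=16 BbCcWWnn=8 BbCcWwNN=8 BbCcWwNn=16 BbCcWwnn=8 BbccWWNN=4 BbccWWNn=8 BbccWWnn=4 BbccWwNN=4 BbccWwNn=8 BbccWwnn=4 bbCCWWNN=2 bbCCWWNn=4 bbCCWWnn=2 bbCCWwNN=2 bbCCWwNn=4 bbCCWwnn=2 bbCcWWNN=4 bbCcWWNn=8 bbCcWWnn=4 bbCcWwNN=4 bbCcWwNn=8 bbCcWwnn=4 bbccWWNN=2 bbccWWNn=4 bbccWWnn=2 bbccWwNN=2 bbccWwNn=4 bbccWwnn=2
bbCCWWNN hits 2/256; gcd=2; 2÷2/256÷2 = 1/128

P(bbCCWWNN) = 1/128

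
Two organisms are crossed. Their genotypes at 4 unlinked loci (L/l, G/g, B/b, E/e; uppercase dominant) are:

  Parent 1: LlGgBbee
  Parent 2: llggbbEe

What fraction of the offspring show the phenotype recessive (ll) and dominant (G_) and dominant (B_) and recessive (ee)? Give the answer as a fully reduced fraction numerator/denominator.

LlGgBbee gametes: LGBe×2, LGbe×2, LgBe×2, Lgbe×2, lGBe×2, lGbe×2, lgBe×2, lgbe×2
llggbbEe gametes: lgbE×8, lgbe×8
LlGgBbee×llggbbEe grid (16·16=256): LlGgBbEe=16 LlGgBbee=16 LlGgbbEe=16 LlGgbbee=16 LlggBbEe=16 LlggBbee=16 LlggbbEe=16 Llggbbee=16 llGgBbEe=16 llGgBbee=16 llGgbbEe=16 llGgbbee=16 llggBbEe=16 llggBbee=16 llggbbEe=16 llggbbee=16
ll G_ B_ ee hits 16/256; gcd=16; 16÷16/256÷16 = 1/16

P(ll G_ B_ ee) = 1/16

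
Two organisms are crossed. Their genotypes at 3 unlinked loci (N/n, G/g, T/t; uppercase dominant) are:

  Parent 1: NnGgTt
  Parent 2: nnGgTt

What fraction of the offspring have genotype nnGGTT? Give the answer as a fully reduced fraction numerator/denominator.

P(nnGGTT) = 1/32

NnGgTt gametes: NGT×1, NGt×1, NgT×1, Ngt×1, nGT×1, nGt×1, ngT×1, ngt×1
nnGgTt gametes: nGT×2, nGt×2, ngT×2, ngt×2
NnGgTt×nnGgTt grid (8·8=64): NnGGTT=2 NnGGTt=4 NnGGtt=2 NnGgTT=4 NnGgTt=8 NnGgtt=4 NnggTT=2 NnggTt=4 Nnggtt=2 nnGGTT=2 nnGGTt=4 nnGGtt=2 nnGgTT=4 nnGgTt=8 nnGgtt=4 nnggTT=2 nnggTt=4 nnggtt=2
nnGGTT hits 2/64; gcd=2; 2÷2/64÷2 = 1/32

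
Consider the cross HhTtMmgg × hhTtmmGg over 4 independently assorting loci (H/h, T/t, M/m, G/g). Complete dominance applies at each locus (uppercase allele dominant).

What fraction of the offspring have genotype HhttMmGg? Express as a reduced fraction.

HhTtMmgg gametes: HTMg×2, HTmg×2, HtMg×2, Htmg×2, hTMg×2, hTmg×2, htMg×2, htmg×2
hhTtmmGg gametes: hTmG×4, hTmg×4, htmG×4, htmg×4
HhTtMmgg×hhTtmmGg grid (16·16=256): HhTTMmGg=8 HhTTMmgg=8 HhTTmmGg=8 HhTTmmgg=8 HhTtMmGg=16 HhTtMmgg=16 HhTtmmGg=16 HhTtmmgg=16 HhttMmGg=8 HhttMmgg=8 HhttmmGg=8 Hhttmmgg=8 hhTTMmGg=8 hhTTMmgg=8 hhTTmmGg=8 hhTTmmgg=8 hhTtMmGg=16 hhTtMmgg=16 hhTtmmGg=16 hhTtmmgg=16 hhttMmGg=8 hhttMmgg=8 hhttmmGg=8 hhttmmgg=8
HhttMmGg hits 8/256; gcd=8; 8÷8/256÷8 = 1/32

P(HhttMmGg) = 1/32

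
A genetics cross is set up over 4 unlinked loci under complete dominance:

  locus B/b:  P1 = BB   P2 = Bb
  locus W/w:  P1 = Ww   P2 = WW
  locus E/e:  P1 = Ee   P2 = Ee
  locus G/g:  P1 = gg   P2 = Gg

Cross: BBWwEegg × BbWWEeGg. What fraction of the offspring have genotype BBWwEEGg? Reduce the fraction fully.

P(BBWwEEGg) = 1/32

BBWwEegg gametes: BWEg×4, BWeg×4, BwEg×4, Bweg×4
BbWWEeGg gametes: BWEG×2, BWEg×2, BWeG×2, BWeg×2, bWEG×2, bWEg×2, bWeG×2, bWeg×2
BBWwEegg×BbWWEeGg grid (16·16=256): BBWWEEGg=8 BBWWEEgg=8 BBWWEeGg=16 BBWWEegg=16 BBWWeeGg=8 BBWWeegg=8 BBWwEEGg=8 BBWwEEgg=8 BBWwEeGg=16 BBWwEegg=16 BBWweeGg=8 BBWweegg=8 BbWWEEGg=8 BbWWEEgg=8 BbWWEeGg=16 BbWWEegg=16 BbWWeeGg=8 BbWWeegg=8 BbWwEEGg=8 BbWwEEgg=8 BbWwEeGg=16 BbWwEegg=16 BbWweeGg=8 BbWweegg=8
BBWwEEGg hits 8/256; gcd=8; 8÷8/256÷8 = 1/32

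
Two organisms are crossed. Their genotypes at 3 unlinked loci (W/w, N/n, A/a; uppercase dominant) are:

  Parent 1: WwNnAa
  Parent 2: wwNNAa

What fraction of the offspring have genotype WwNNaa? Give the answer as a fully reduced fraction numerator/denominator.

WwNnAa gametes: WNA×1, WNa×1, WnA×1, Wna×1, wNA×1, wNa×1, wnA×1, wna×1
wwNNAa gametes: wNA×4, wNa×4
WwNnAa×wwNNAa grid (8·8=64): WwNNAA=4 WwNNAa=8 WwNNaa=4 WwNnAA=4 WwNnAa=8 WwNnaa=4 wwNNAA=4 wwNNAa=8 wwNNaa=4 wwNnAA=4 wwNnAa=8 wwNnaa=4
WwNNaa hits 4/64; gcd=4; 4÷4/64÷4 = 1/16

P(WwNNaa) = 1/16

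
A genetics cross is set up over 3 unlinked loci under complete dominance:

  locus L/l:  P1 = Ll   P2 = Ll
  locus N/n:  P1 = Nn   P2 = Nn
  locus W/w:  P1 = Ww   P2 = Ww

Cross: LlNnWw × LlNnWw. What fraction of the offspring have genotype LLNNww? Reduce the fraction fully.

P(LLNNww) = 1/64

LlNnWw gametes: LNW×1, LNw×1, LnW×1, Lnw×1, lNW×1, lNw×1, lnW×1, lnw×1
LlNnWw gametes: LNW×1, LNw×1, LnW×1, Lnw×1, lNW×1, lNw×1, lnW×1, lnw×1
LlNnWw×LlNnWw grid (8·8=64): LLNNWW=1 LLNNWw=2 LLNNww=1 LLNnWW=2 LLNnWw=4 LLNnww=2 LLnnWW=1 LLnnWw=2 LLnnww=1 LlNNWW=2 LlNNWw=4 LlNNww=2 LlNnWW=4 LlNnWw=8 LlNnww=4 LlnnWW=2 LlnnWw=4 Llnnww=2 llNNWW=1 llNNWw=2 llNNww=1 llNnWW=2 llNnWw=4 llNnww=2 llnnWW=1 llnnWw=2 llnnww=1
LLNNww hits 1/64; gcd=1; 1÷1/64÷1 = 1/64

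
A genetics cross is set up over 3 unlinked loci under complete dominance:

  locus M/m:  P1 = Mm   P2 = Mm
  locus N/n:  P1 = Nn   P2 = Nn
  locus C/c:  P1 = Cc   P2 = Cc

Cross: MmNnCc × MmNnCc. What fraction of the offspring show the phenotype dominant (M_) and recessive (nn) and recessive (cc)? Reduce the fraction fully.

MmNnCc gametes: MNC×1, MNc×1, MnC×1, Mnc×1, mNC×1, mNc×1, mnC×1, mnc×1
MmNnCc gametes: MNC×1, MNc×1, MnC×1, Mnc×1, mNC×1, mNc×1, mnC×1, mnc×1
MmNnCc×MmNnCc grid (8·8=64): MMNNCC=1 MMNNCc=2 MMNNcc=1 MMNnCC=2 MMNnCc=4 MMNncc=2 MMnnCC=1 MMnnCc=2 MMnncc=1 MmNNCC=2 MmNNCc=4 MmNNcc=2 MmNnCC=4 MmNnCc=8 MmNncc=4 MmnnCC=2 MmnnCc=4 Mmnncc=2 mmNNCC=1 mmNNCc=2 mmNNcc=1 mmNnCC=2 mmNnCc=4 mmNncc=2 mmnnCC=1 mmnnCc=2 mmnncc=1
M_ nn cc hits 3/64; gcd=1; 3÷1/64÷1 = 3/64

P(M_ nn cc) = 3/64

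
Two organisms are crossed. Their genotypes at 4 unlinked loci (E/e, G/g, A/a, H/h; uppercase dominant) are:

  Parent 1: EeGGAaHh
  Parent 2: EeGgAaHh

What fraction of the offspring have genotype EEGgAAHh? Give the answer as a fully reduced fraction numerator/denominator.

EeGGAaHh gametes: EGAH×2, EGAh×2, EGaH×2, EGah×2, eGAH×2, eGAh×2, eGaH×2, eGah×2
EeGgAaHh gametes: EGAH×1, EGAh×1, EGaH×1, EGah×1, EgAH×1, EgAh×1, EgaH×1, Egah×1, eGAH×1, eGAh×1, eGaH×1, eGah×1, egAH×1, egAh×1, egaH×1, egah×1
EeGGAaHh×EeGgAaHh grid (16·16=256): EEGGAAHH=2 EEGGAAHh=4 EEGGAAhh=2 EEGGAaHH=4 EEGGAaHh=8 EEGGAahh=4 EEGGaaHH=2 EEGGaaHh=4 EEGGaahh=2 EEGgAAHH=2 EEGgAAHh=4 EEGgAAhh=2 EEGgAaHH=4 EEGgAaHh=8 EEGgAahh=4 EEGgaaHH=2 EEGgaaHh=4 EEGgaahh=2 EeGGAAHH=4 EeGGAAHh=8 EeGGAAhh=4 EeGGAaHH=8 EeGGAaHh=16 EeGGAahh=8 EeGGaaHH=4 EeGGaaHh=8 EeGGaahh=4 EeGgAAHH=4 EeGgAAHh=8 EeGgAAhh=4 EeGgAaHH=8 EeGgAaHh=16 EeGgAahh=8 EeGgaaHH=4 EeGgaaHh=8 EeGgaahh=4 eeGGAAHH=2 eeGGAAHh=4 eeGGAAhh=2 eeGGAaHH=4 eeGGAaHh=8 eeGGAahh=4 eeGGaaHH=2 eeGGaaHh=4 eeGGaahh=2 eeGgAAHH=2 eeGgAAHh=4 eeGgAAhh=2 eeGgAaHH=4 eeGgAaHh=8 eeGgAahh=4 eeGgaaHH=2 eeGgaaHh=4 eeGgaahh=2
EEGgAAHh hits 4/256; gcd=4; 4÷4/256÷4 = 1/64

P(EEGgAAHh) = 1/64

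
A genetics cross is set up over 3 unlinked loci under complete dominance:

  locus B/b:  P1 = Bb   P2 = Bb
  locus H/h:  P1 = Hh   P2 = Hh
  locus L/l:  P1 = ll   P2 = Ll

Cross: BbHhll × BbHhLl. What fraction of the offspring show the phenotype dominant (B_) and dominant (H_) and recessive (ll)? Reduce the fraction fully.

P(B_ H_ ll) = 9/32

BbHhll gametes: BHl×2, Bhl×2, bHl×2, bhl×2
BbHhLl gametes: BHL×1, BHl×1, BhL×1, Bhl×1, bHL×1, bHl×1, bhL×1, bhl×1
BbHhll×BbHhLl grid (8·8=64): BBHHLl=2 BBHHll=2 BBHhLl=4 BBHhll=4 BBhhLl=2 BBhhll=2 BbHHLl=4 BbHHll=4 BbHhLl=8 BbHhll=8 BbhhLl=4 Bbhhll=4 bbHHLl=2 bbHHll=2 bbHhLl=4 bbHhll=4 bbhhLl=2 bbhhll=2
B_ H_ ll hits 18/64; gcd=2; 18÷2/64÷2 = 9/32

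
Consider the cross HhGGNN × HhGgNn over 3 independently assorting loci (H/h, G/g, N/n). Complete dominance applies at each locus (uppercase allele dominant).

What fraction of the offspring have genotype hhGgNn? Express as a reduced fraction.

HhGGNN gametes: HGN×4, hGN×4
HhGgNn gametes: HGN×1, HGn×1, HgN×1, Hgn×1, hGN×1, hGn×1, hgN×1, hgn×1
HhGGNN×HhGgNn grid (8·8=64): HHGGNN=4 HHGGNn=4 HHGgNN=4 HHGgNn=4 HhGGNN=8 HhGGNn=8 HhGgNN=8 HhGgNn=8 hhGGNN=4 hhGGNn=4 hhGgNN=4 hhGgNn=4
hhGgNn hits 4/64; gcd=4; 4÷4/64÷4 = 1/16

P(hhGgNn) = 1/16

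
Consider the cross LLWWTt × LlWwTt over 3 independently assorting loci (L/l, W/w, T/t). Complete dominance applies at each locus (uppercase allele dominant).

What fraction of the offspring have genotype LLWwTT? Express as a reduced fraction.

LLWWTt gametes: LWT×4, LWt×4
LlWwTt gametes: LWT×1, LWt×1, LwT×1, Lwt×1, lWT×1, lWt×1, lwT×1, lwt×1
LLWWTt×LlWwTt grid (8·8=64): LLWWTT=4 LLWWTt=8 LLWWtt=4 LLWwTT=4 LLWwTt=8 LLWwtt=4 LlWWTT=4 LlWWTt=8 LlWWtt=4 LlWwTT=4 LlWwTt=8 LlWwtt=4
LLWwTT hits 4/64; gcd=4; 4÷4/64÷4 = 1/16

P(LLWwTT) = 1/16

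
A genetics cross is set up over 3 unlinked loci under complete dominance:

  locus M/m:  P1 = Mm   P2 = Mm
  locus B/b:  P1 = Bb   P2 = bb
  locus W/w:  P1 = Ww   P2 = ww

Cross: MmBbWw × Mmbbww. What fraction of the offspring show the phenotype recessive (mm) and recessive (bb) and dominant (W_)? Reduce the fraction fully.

P(mm bb W_) = 1/16

MmBbWw gametes: MBW×1, MBw×1, MbW×1, Mbw×1, mBW×1, mBw×1, mbW×1, mbw×1
Mmbbww gametes: Mbw×4, mbw×4
MmBbWw×Mmbbww grid (8·8=64): MMBbWw=4 MMBbww=4 MMbbWw=4 MMbbww=4 MmBbWw=8 MmBbww=8 MmbbWw=8 Mmbbww=8 mmBbWw=4 mmBbww=4 mmbbWw=4 mmbbww=4
mm bb W_ hits 4/64; gcd=4; 4÷4/64÷4 = 1/16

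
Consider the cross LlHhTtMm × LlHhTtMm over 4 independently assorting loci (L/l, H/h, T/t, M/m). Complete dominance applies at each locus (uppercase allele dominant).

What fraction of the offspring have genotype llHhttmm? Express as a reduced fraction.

LlHhTtMm gametes: LHTM×1, LHTm×1, LHtM×1, LHtm×1, LhTM×1, LhTm×1, LhtM×1, Lhtm×1, lHTM×1, lHTm×1, lHtM×1, lHtm×1, lhTM×1, lhTm×1, lhtM×1, lhtm×1
LlHhTtMm gametes: LHTM×1, LHTm×1, LHtM×1, LHtm×1, LhTM×1, LhTm×1, LhtM×1, Lhtm×1, lHTM×1, lHTm×1, lHtM×1, lHtm×1, lhTM×1, lhTm×1, lhtM×1, lhtm×1
LlHhTtMm×LlHhTtMm grid (16·16=256): LLHHTTMM=1 LLHHTTMm=2 LLHHTTmm=1 LLHHTtMM=2 LLHHTtMm=4 LLHHTtmm=2 LLHHttMM=1 LLHHttMm=2 LLHHttmm=1 LLHhTTMM=2 LLHhTTMm=4 LLHhTTmm=2 LLHhTtMM=4 LLHhTtMm=8 LLHhTtmm=4 LLHhttMM=2 LLHhttMm=4 LLHhttmm=2 LLhhTTMM=1 LLhhTTMm=2 LLhhTTmm=1 LLhhTtMM=2 LLhhTtMm=4 LLhhTtmm=2 LLhhttMM=1 LLhhttMm=2 LLhhttmm=1 LlHHTTMM=2 LlHHTTMm=4 LlHHTTmm=2 LlHHTtMM=4 LlHHTtMm=8 LlHHTtmm=4 LlHHttMM=2 LlHHttMm=4 LlHHttmm=2 LlHhTTMM=4 LlHhTTMm=8 LlHhTTmm=4 LlHhTtMM=8 LlHhTtMm=16 LlHhTtmm=8 LlHhttMM=4 LlHhttMm=8 LlHhttmm=4 LlhhTTMM=2 LlhhTTMm=4 LlhhTTmm=2 LlhhTtMM=4 LlhhTtMm=8 LlhhTtmm=4 LlhhttMM=2 LlhhttMm=4 Llhhttmm=2 llHHTTMM=1 llHHTTMm=2 llHHTTmm=1 llHHTtMM=2 llHHTtMm=4 llHHTtmm=2 llHHttMM=1 llHHttMm=2 llHHttmm=1 llHhTTMM=2 llHhTTMm=4 llHhTTmm=2 llHhTtMM=4 llHhTtMm=8 llHhTtmm=4 llHhttMM=2 llHhttMm=4 llHhttmm=2 llhhTTMM=1 llhhTTMm=2 llhhTTmm=1 llhhTtMM=2 llhhTtMm=4 llhhTtmm=2 llhhttMM=1 llhhttMm=2 llhhttmm=1
llHhttmm hits 2/256; gcd=2; 2÷2/256÷2 = 1/128

P(llHhttmm) = 1/128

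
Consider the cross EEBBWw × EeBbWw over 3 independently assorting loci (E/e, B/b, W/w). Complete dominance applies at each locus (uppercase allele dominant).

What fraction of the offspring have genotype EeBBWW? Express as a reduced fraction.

P(EeBBWW) = 1/16

EEBBWw gametes: EBW×4, EBw×4
EeBbWw gametes: EBW×1, EBw×1, EbW×1, Ebw×1, eBW×1, eBw×1, ebW×1, ebw×1
EEBBWw×EeBbWw grid (8·8=64): EEBBWW=4 EEBBWw=8 EEBBww=4 EEBbWW=4 EEBbWw=8 EEBbww=4 EeBBWW=4 EeBBWw=8 EeBBww=4 EeBbWW=4 EeBbWw=8 EeBbww=4
EeBBWW hits 4/64; gcd=4; 4÷4/64÷4 = 1/16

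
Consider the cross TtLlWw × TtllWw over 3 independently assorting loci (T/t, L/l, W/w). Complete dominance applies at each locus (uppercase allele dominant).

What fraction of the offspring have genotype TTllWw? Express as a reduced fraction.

TtLlWw gametes: TLW×1, TLw×1, TlW×1, Tlw×1, tLW×1, tLw×1, tlW×1, tlw×1
TtllWw gametes: TlW×2, Tlw×2, tlW×2, tlw×2
TtLlWw×TtllWw grid (8·8=64): TTLlWW=2 TTLlWw=4 TTLlww=2 TTllWW=2 TTllWw=4 TTllww=2 TtLlWW=4 TtLlWw=8 TtLlww=4 TtllWW=4 TtllWw=8 Ttllww=4 ttLlWW=2 ttLlWw=4 ttLlww=2 ttllWW=2 ttllWw=4 ttllww=2
TTllWw hits 4/64; gcd=4; 4÷4/64÷4 = 1/16

P(TTllWw) = 1/16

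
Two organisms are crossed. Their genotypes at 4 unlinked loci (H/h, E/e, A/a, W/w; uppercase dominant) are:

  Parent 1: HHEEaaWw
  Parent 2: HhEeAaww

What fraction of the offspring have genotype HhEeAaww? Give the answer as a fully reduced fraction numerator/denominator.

P(HhEeAaww) = 1/16

HHEEaaWw gametes: HEaW×8, HEaw×8
HhEeAaww gametes: HEAw×2, HEaw×2, HeAw×2, Heaw×2, hEAw×2, hEaw×2, heAw×2, heaw×2
HHEEaaWw×HhEeAaww grid (16·16=256): HHEEAaWw=16 HHEEAaww=16 HHEEaaWw=16 HHEEaaww=16 HHEeAaWw=16 HHEeAaww=16 HHEeaaWw=16 HHEeaaww=16 HhEEAaWw=16 HhEEAaww=16 HhEEaaWw=16 HhEEaaww=16 HhEeAaWw=16 HhEeAaww=16 HhEeaaWw=16 HhEeaaww=16
HhEeAaww hits 16/256; gcd=16; 16÷16/256÷16 = 1/16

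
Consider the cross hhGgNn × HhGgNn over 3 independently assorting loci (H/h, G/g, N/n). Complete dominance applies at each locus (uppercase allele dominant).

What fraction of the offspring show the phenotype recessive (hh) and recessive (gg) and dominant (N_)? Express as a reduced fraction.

P(hh gg N_) = 3/32

hhGgNn gametes: hGN×2, hGn×2, hgN×2, hgn×2
HhGgNn gametes: HGN×1, HGn×1, HgN×1, Hgn×1, hGN×1, hGn×1, hgN×1, hgn×1
hhGgNn×HhGgNn grid (8·8=64): HhGGNN=2 HhGGNn=4 HhGGnn=2 HhGgNN=4 HhGgNn=8 HhGgnn=4 HhggNN=2 HhggNn=4 Hhggnn=2 hhGGNN=2 hhGGNn=4 hhGGnn=2 hhGgNN=4 hhGgNn=8 hhGgnn=4 hhggNN=2 hhggNn=4 hhggnn=2
hh gg N_ hits 6/64; gcd=2; 6÷2/64÷2 = 3/32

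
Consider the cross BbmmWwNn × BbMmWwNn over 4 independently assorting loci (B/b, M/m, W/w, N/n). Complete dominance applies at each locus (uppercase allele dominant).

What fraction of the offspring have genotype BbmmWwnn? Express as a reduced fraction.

P(BbmmWwnn) = 1/32

BbmmWwNn gametes: BmWN×2, BmWn×2, BmwN×2, Bmwn×2, bmWN×2, bmWn×2, bmwN×2, bmwn×2
BbMmWwNn gametes: BMWN×1, BMWn×1, BMwN×1, BMwn×1, BmWN×1, BmWn×1, BmwN×1, Bmwn×1, bMWN×1, bMWn×1, bMwN×1, bMwn×1, bmWN×1, bmWn×1, bmwN×1, bmwn×1
BbmmWwNn×BbMmWwNn grid (16·16=256): BBMmWWNN=2 BBMmWWNn=4 BBMmWWnn=2 BBMmWwNN=4 BBMmWwNn=8 BBMmWwnn=4 BBMmwwNN=2 BBMmwwNn=4 BBMmwwnn=2 BBmmWWNN=2 BBmmWWNn=4 BBmmWWnn=2 BBmmWwNN=4 BBmmWwNn=8 BBmmWwnn=4 BBmmwwNN=2 BBmmwwNn=4 BBmmwwnn=2 BbMmWWNN=4 BbMmWWNn=8 BbMmWWnn=4 BbMmWwNN=8 BbMmWwNn=16 BbMmWwnn=8 BbMmwwNN=4 BbMmwwNn=8 BbMmwwnn=4 BbmmWWNN=4 BbmmWWNn=8 BbmmWWnn=4 BbmmWwNN=8 BbmmWwNn=16 BbmmWwnn=8 BbmmwwNN=4 BbmmwwNn=8 Bbmmwwnn=4 bbMmWWNN=2 bbMmWWNn=4 bbMmWWnn=2 bbMmWwNN=4 bbMmWwNn=8 bbMmWwnn=4 bbMmwwNN=2 bbMmwwNn=4 bbMmwwnn=2 bbmmWWNN=2 bbmmWWNn=4 bbmmWWnn=2 bbmmWwNN=4 bbmmWwNn=8 bbmmWwnn=4 bbmmwwNN=2 bbmmwwNn=4 bbmmwwnn=2
BbmmWwnn hits 8/256; gcd=8; 8÷8/256÷8 = 1/32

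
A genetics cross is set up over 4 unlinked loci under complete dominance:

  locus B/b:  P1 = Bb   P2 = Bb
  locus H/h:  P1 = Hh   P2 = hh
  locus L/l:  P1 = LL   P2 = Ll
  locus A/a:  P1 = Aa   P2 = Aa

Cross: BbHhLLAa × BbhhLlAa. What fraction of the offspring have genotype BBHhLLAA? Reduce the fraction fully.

P(BBHhLLAA) = 1/64

BbHhLLAa gametes: BHLA×2, BHLa×2, BhLA×2, BhLa×2, bHLA×2, bHLa×2, bhLA×2, bhLa×2
BbhhLlAa gametes: BhLA×2, BhLa×2, BhlA×2, Bhla×2, bhLA×2, bhLa×2, bhlA×2, bhla×2
BbHhLLAa×BbhhLlAa grid (16·16=256): BBHhLLAA=4 BBHhLLAa=8 BBHhLLaa=4 BBHhLlAA=4 BBHhLlAa=8 BBHhLlaa=4 BBhhLLAA=4 BBhhLLAa=8 BBhhLLaa=4 BBhhLlAA=4 BBhhLlAa=8 BBhhLlaa=4 BbHhLLAA=8 BbHhLLAa=16 BbHhLLaa=8 BbHhLlAA=8 BbHhLlAa=16 BbHhLlaa=8 BbhhLLAA=8 BbhhLLAa=16 BbhhLLaa=8 BbhhLlAA=8 BbhhLlAa=16 BbhhLlaa=8 bbHhLLAA=4 bbHhLLAa=8 bbHhLLaa=4 bbHhLlAA=4 bbHhLlAa=8 bbHhLlaa=4 bbhhLLAA=4 bbhhLLAa=8 bbhhLLaa=4 bbhhLlAA=4 bbhhLlAa=8 bbhhLlaa=4
BBHhLLAA hits 4/256; gcd=4; 4÷4/256÷4 = 1/64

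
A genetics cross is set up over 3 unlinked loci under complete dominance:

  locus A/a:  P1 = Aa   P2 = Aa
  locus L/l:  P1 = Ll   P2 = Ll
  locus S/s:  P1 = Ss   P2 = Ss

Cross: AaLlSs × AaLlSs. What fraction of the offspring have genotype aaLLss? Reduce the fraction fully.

P(aaLLss) = 1/64

AaLlSs gametes: ALS×1, ALs×1, AlS×1, Als×1, aLS×1, aLs×1, alS×1, als×1
AaLlSs gametes: ALS×1, ALs×1, AlS×1, Als×1, aLS×1, aLs×1, alS×1, als×1
AaLlSs×AaLlSs grid (8·8=64): AALLSS=1 AALLSs=2 AALLss=1 AALlSS=2 AALlSs=4 AALlss=2 AAllSS=1 AAllSs=2 AAllss=1 AaLLSS=2 AaLLSs=4 AaLLss=2 AaLlSS=4 AaLlSs=8 AaLlss=4 AallSS=2 AallSs=4 Aallss=2 aaLLSS=1 aaLLSs=2 aaLLss=1 aaLlSS=2 aaLlSs=4 aaLlss=2 aallSS=1 aallSs=2 aallss=1
aaLLss hits 1/64; gcd=1; 1÷1/64÷1 = 1/64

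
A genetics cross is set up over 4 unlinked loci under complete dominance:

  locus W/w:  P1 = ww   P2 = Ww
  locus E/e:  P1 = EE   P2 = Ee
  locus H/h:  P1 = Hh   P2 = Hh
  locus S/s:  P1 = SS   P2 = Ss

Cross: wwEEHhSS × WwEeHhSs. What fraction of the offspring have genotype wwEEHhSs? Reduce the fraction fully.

P(wwEEHhSs) = 1/16

wwEEHhSS gametes: wEHS×8, wEhS×8
WwEeHhSs gametes: WEHS×1, WEHs×1, WEhS×1, WEhs×1, WeHS×1, WeHs×1, WehS×1, Wehs×1, wEHS×1, wEHs×1, wEhS×1, wEhs×1, weHS×1, weHs×1, wehS×1, wehs×1
wwEEHhSS×WwEeHhSs grid (16·16=256): WwEEHHSS=8 WwEEHHSs=8 WwEEHhSS=16 WwEEHhSs=16 WwEEhhSS=8 WwEEhhSs=8 WwEeHHSS=8 WwEeHHSs=8 WwEeHhSS=16 WwEeHhSs=16 WwEehhSS=8 WwEehhSs=8 wwEEHHSS=8 wwEEHHSs=8 wwEEHhSS=16 wwEEHhSs=16 wwEEhhSS=8 wwEEhhSs=8 wwEeHHSS=8 wwEeHHSs=8 wwEeHhSS=16 wwEeHhSs=16 wwEehhSS=8 wwEehhSs=8
wwEEHhSs hits 16/256; gcd=16; 16÷16/256÷16 = 1/16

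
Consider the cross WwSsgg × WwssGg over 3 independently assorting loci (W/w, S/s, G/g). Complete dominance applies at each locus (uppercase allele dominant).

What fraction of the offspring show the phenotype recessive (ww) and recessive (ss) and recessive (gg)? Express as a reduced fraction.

P(ww ss gg) = 1/16

WwSsgg gametes: WSg×2, Wsg×2, wSg×2, wsg×2
WwssGg gametes: WsG×2, Wsg×2, wsG×2, wsg×2
WwSsgg×WwssGg grid (8·8=64): WWSsGg=4 WWSsgg=4 WWssGg=4 WWssgg=4 WwSsGg=8 WwSsgg=8 WwssGg=8 Wwssgg=8 wwSsGg=4 wwSsgg=4 wwssGg=4 wwssgg=4
ww ss gg hits 4/64; gcd=4; 4÷4/64÷4 = 1/16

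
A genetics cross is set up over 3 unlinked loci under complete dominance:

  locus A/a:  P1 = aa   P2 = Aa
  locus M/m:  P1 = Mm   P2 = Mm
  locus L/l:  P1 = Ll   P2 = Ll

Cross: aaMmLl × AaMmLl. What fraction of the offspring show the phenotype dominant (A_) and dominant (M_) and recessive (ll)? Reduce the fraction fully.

aaMmLl gametes: aML×2, aMl×2, amL×2, aml×2
AaMmLl gametes: AML×1, AMl×1, AmL×1, Aml×1, aML×1, aMl×1, amL×1, aml×1
aaMmLl×AaMmLl grid (8·8=64): AaMMLL=2 AaMMLl=4 AaMMll=2 AaMmLL=4 AaMmLl=8 AaMmll=4 AammLL=2 AammLl=4 Aammll=2 aaMMLL=2 aaMMLl=4 aaMMll=2 aaMmLL=4 aaMmLl=8 aaMmll=4 aammLL=2 aammLl=4 aammll=2
A_ M_ ll hits 6/64; gcd=2; 6÷2/64÷2 = 3/32

P(A_ M_ ll) = 3/32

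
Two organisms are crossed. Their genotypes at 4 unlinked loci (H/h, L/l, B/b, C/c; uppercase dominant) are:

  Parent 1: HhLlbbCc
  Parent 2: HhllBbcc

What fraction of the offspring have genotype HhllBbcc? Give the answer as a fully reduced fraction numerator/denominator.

HhLlbbCc gametes: HLbC×2, HLbc×2, HlbC×2, Hlbc×2, hLbC×2, hLbc×2, hlbC×2, hlbc×2
HhllBbcc gametes: HlBc×4, Hlbc×4, hlBc×4, hlbc×4
HhLlbbCc×HhllBbcc grid (16·16=256): HHLlBbCc=8 HHLlBbcc=8 HHLlbbCc=8 HHLlbbcc=8 HHllBbCc=8 HHllBbcc=8 HHllbbCc=8 HHllbbcc=8 HhLlBbCc=16 HhLlBbcc=16 HhLlbbCc=16 HhLlbbcc=16 HhllBbCc=16 HhllBbcc=16 HhllbbCc=16 Hhllbbcc=16 hhLlBbCc=8 hhLlBbcc=8 hhLlbbCc=8 hhLlbbcc=8 hhllBbCc=8 hhllBbcc=8 hhllbbCc=8 hhllbbcc=8
HhllBbcc hits 16/256; gcd=16; 16÷16/256÷16 = 1/16

P(HhllBbcc) = 1/16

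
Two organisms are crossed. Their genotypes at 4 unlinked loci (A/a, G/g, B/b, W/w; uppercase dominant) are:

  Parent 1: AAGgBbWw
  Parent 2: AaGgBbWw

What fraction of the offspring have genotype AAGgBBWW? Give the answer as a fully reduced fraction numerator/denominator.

P(AAGgBBWW) = 1/64

AAGgBbWw gametes: AGBW×2, AGBw×2, AGbW×2, AGbw×2, AgBW×2, AgBw×2, AgbW×2, Agbw×2
AaGgBbWw gametes: AGBW×1, AGBw×1, AGbW×1, AGbw×1, AgBW×1, AgBw×1, AgbW×1, Agbw×1, aGBW×1, aGBw×1, aGbW×1, aGbw×1, agBW×1, agBw×1, agbW×1, agbw×1
AAGgBbWw×AaGgBbWw grid (16·16=256): AAGGBBWW=2 AAGGBBWw=4 AAGGBBww=2 AAGGBbWW=4 AAGGBbWw=8 AAGGBbww=4 AAGGbbWW=2 AAGGbbWw=4 AAGGbbww=2 AAGgBBWW=4 AAGgBBWw=8 AAGgBBww=4 AAGgBbWW=8 AAGgBbWw=16 AAGgBbww=8 AAGgbbWW=4 AAGgbbWw=8 AAGgbbww=4 AAggBBWW=2 AAggBBWw=4 AAggBBww=2 AAggBbWW=4 AAggBbWw=8 AAggBbww=4 AAggbbWW=2 AAggbbWw=4 AAggbbww=2 AaGGBBWW=2 AaGGBBWw=4 AaGGBBww=2 AaGGBbWW=4 AaGGBbWw=8 AaGGBbww=4 AaGGbbWW=2 AaGGbbWw=4 AaGGbbww=2 AaGgBBWW=4 AaGgBBWw=8 AaGgBBww=4 AaGgBbWW=8 AaGgBbWw=16 AaGgBbww=8 AaGgbbWW=4 AaGgbbWw=8 AaGgbbww=4 AaggBBWW=2 AaggBBWw=4 AaggBBww=2 AaggBbWW=4 AaggBbWw=8 AaggBbww=4 AaggbbWW=2 AaggbbWw=4 Aaggbbww=2
AAGgBBWW hits 4/256; gcd=4; 4÷4/256÷4 = 1/64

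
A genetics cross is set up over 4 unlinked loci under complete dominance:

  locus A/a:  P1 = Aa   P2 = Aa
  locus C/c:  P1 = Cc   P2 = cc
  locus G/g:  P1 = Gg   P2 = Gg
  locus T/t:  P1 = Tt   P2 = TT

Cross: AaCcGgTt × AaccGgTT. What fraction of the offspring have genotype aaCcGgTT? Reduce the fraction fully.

P(aaCcGgTT) = 1/32

AaCcGgTt gametes: ACGT×1, ACGt×1, ACgT×1, ACgt×1, AcGT×1, AcGt×1, AcgT×1, Acgt×1, aCGT×1, aCGt×1, aCgT×1, aCgt×1, acGT×1, acGt×1, acgT×1, acgt×1
AaccGgTT gametes: AcGT×4, AcgT×4, acGT×4, acgT×4
AaCcGgTt×AaccGgTT grid (16·16=256): AACcGGTT=4 AACcGGTt=4 AACcGgTT=8 AACcGgTt=8 AACcggTT=4 AACcggTt=4 AAccGGTT=4 AAccGGTt=4 AAccGgTT=8 AAccGgTt=8 AAccggTT=4 AAccggTt=4 AaCcGGTT=8 AaCcGGTt=8 AaCcGgTT=16 AaCcGgTt=16 AaCcggTT=8 AaCcggTt=8 AaccGGTT=8 AaccGGTt=8 AaccGgTT=16 AaccGgTt=16 AaccggTT=8 AaccggTt=8 aaCcGGTT=4 aaCcGGTt=4 aaCcGgTT=8 aaCcGgTt=8 aaCcggTT=4 aaCcggTt=4 aaccGGTT=4 aaccGGTt=4 aaccGgTT=8 aaccGgTt=8 aaccggTT=4 aaccggTt=4
aaCcGgTT hits 8/256; gcd=8; 8÷8/256÷8 = 1/32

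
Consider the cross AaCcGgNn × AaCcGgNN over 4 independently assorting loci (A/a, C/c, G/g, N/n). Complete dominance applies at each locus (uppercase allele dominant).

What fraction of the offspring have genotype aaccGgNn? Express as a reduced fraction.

AaCcGgNn gametes: ACGN×1, ACGn×1, ACgN×1, ACgn×1, AcGN×1, AcGn×1, AcgN×1, Acgn×1, aCGN×1, aCGn×1, aCgN×1, aCgn×1, acGN×1, acGn×1, acgN×1, acgn×1
AaCcGgNN gametes: ACGN×2, ACgN×2, AcGN×2, AcgN×2, aCGN×2, aCgN×2, acGN×2, acgN×2
AaCcGgNn×AaCcGgNN grid (16·16=256): AACCGGNN=2 AACCGGNn=2 AACCGgNN=4 AACCGgNn=4 AACCggNN=2 AACCggNn=2 AACcGGNN=4 AACcGGNn=4 AACcGgNN=8 AACcGgNn=8 AACcggNN=4 AACcggNn=4 AAccGGNN=2 AAccGGNn=2 AAccGgNN=4 AAccGgNn=4 AAccggNN=2 AAccggNn=2 AaCCGGNN=4 AaCCGGNn=4 AaCCGgNN=8 AaCCGgNn=8 AaCCggNN=4 AaCCggNn=4 AaCcGGNN=8 AaCcGGNn=8 AaCcGgNN=16 AaCcGgNn=16 AaCcggNN=8 AaCcggNn=8 AaccGGNN=4 AaccGGNn=4 AaccGgNN=8 AaccGgNn=8 AaccggNN=4 AaccggNn=4 aaCCGGNN=2 aaCCGGNn=2 aaCCGgNN=4 aaCCGgNn=4 aaCCggNN=2 aaCCggNn=2 aaCcGGNN=4 aaCcGGNn=4 aaCcGgNN=8 aaCcGgNn=8 aaCcggNN=4 aaCcggNn=4 aaccGGNN=2 aaccGGNn=2 aaccGgNN=4 aaccGgNn=4 aaccggNN=2 aaccggNn=2
aaccGgNn hits 4/256; gcd=4; 4÷4/256÷4 = 1/64

P(aaccGgNn) = 1/64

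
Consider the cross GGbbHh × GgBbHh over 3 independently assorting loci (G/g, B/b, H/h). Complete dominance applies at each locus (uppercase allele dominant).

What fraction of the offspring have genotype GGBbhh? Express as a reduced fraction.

P(GGBbhh) = 1/16

GGbbHh gametes: GbH×4, Gbh×4
GgBbHh gametes: GBH×1, GBh×1, GbH×1, Gbh×1, gBH×1, gBh×1, gbH×1, gbh×1
GGbbHh×GgBbHh grid (8·8=64): GGBbHH=4 GGBbHh=8 GGBbhh=4 GGbbHH=4 GGbbHh=8 GGbbhh=4 GgBbHH=4 GgBbHh=8 GgBbhh=4 GgbbHH=4 GgbbHh=8 Ggbbhh=4
GGBbhh hits 4/64; gcd=4; 4÷4/64÷4 = 1/16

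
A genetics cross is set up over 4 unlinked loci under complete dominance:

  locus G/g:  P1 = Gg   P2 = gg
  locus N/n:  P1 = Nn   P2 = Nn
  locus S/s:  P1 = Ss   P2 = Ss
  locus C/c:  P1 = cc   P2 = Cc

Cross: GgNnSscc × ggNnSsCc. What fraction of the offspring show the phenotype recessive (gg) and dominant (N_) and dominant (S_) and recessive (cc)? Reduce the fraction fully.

GgNnSscc gametes: GNSc×2, GNsc×2, GnSc×2, Gnsc×2, gNSc×2, gNsc×2, gnSc×2, gnsc×2
ggNnSsCc gametes: gNSC×2, gNSc×2, gNsC×2, gNsc×2, gnSC×2, gnSc×2, gnsC×2, gnsc×2
GgNnSscc×ggNnSsCc grid (16·16=256): GgNNSSCc=4 GgNNSScc=4 GgNNSsCc=8 GgNNSscc=8 GgNNssCc=4 GgNNsscc=4 GgNnSSCc=8 GgNnSScc=8 GgNnSsCc=16 GgNnSscc=16 GgNnssCc=8 GgNnsscc=8 GgnnSSCc=4 GgnnSScc=4 GgnnSsCc=8 GgnnSscc=8 GgnnssCc=4 Ggnnsscc=4 ggNNSSCc=4 ggNNSScc=4 ggNNSsCc=8 ggNNSscc=8 ggNNssCc=4 ggNNsscc=4 ggNnSSCc=8 ggNnSScc=8 ggNnSsCc=16 ggNnSscc=16 ggNnssCc=8 ggNnsscc=8 ggnnSSCc=4 ggnnSScc=4 ggnnSsCc=8 ggnnSscc=8 ggnnssCc=4 ggnnsscc=4
gg N_ S_ cc hits 36/256; gcd=4; 36÷4/256÷4 = 9/64

P(gg N_ S_ cc) = 9/64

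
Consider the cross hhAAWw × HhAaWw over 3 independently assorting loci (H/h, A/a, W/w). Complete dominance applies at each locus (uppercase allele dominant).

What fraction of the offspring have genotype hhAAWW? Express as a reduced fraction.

hhAAWw gametes: hAW×4, hAw×4
HhAaWw gametes: HAW×1, HAw×1, HaW×1, Haw×1, hAW×1, hAw×1, haW×1, haw×1
hhAAWw×HhAaWw grid (8·8=64): HhAAWW=4 HhAAWw=8 HhAAww=4 HhAaWW=4 HhAaWw=8 HhAaww=4 hhAAWW=4 hhAAWw=8 hhAAww=4 hhAaWW=4 hhAaWw=8 hhAaww=4
hhAAWW hits 4/64; gcd=4; 4÷4/64÷4 = 1/16

P(hhAAWW) = 1/16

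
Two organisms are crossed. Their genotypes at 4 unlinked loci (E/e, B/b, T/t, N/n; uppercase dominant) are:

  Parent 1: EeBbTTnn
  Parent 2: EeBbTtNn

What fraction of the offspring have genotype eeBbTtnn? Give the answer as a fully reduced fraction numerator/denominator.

P(eeBbTtnn) = 1/32

EeBbTTnn gametes: EBTn×4, EbTn×4, eBTn×4, ebTn×4
EeBbTtNn gametes: EBTN×1, EBTn×1, EBtN×1, EBtn×1, EbTN×1, EbTn×1, EbtN×1, Ebtn×1, eBTN×1, eBTn×1, eBtN×1, eBtn×1, ebTN×1, ebTn×1, ebtN×1, ebtn×1
EeBbTTnn×EeBbTtNn grid (16·16=256): EEBBTTNn=4 EEBBTTnn=4 EEBBTtNn=4 EEBBTtnn=4 EEBbTTNn=8 EEBbTTnn=8 EEBbTtNn=8 EEBbTtnn=8 EEbbTTNn=4 EEbbTTnn=4 EEbbTtNn=4 EEbbTtnn=4 EeBBTTNn=8 EeBBTTnn=8 EeBBTtNn=8 EeBBTtnn=8 EeBbTTNn=16 EeBbTTnn=16 EeBbTtNn=16 EeBbTtnn=16 EebbTTNn=8 EebbTTnn=8 EebbTtNn=8 EebbTtnn=8 eeBBTTNn=4 eeBBTTnn=4 eeBBTtNn=4 eeBBTtnn=4 eeBbTTNn=8 eeBbTTnn=8 eeBbTtNn=8 eeBbTtnn=8 eebbTTNn=4 eebbTTnn=4 eebbTtNn=4 eebbTtnn=4
eeBbTtnn hits 8/256; gcd=8; 8÷8/256÷8 = 1/32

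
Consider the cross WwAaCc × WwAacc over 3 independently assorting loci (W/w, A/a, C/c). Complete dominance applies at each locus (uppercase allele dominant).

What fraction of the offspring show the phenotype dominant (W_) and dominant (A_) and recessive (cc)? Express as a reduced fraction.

WwAaCc gametes: WAC×1, WAc×1, WaC×1, Wac×1, wAC×1, wAc×1, waC×1, wac×1
WwAacc gametes: WAc×2, Wac×2, wAc×2, wac×2
WwAaCc×WwAacc grid (8·8=64): WWAACc=2 WWAAcc=2 WWAaCc=4 WWAacc=4 WWaaCc=2 WWaacc=2 WwAACc=4 WwAAcc=4 WwAaCc=8 WwAacc=8 WwaaCc=4 Wwaacc=4 wwAACc=2 wwAAcc=2 wwAaCc=4 wwAacc=4 wwaaCc=2 wwaacc=2
W_ A_ cc hits 18/64; gcd=2; 18÷2/64÷2 = 9/32

P(W_ A_ cc) = 9/32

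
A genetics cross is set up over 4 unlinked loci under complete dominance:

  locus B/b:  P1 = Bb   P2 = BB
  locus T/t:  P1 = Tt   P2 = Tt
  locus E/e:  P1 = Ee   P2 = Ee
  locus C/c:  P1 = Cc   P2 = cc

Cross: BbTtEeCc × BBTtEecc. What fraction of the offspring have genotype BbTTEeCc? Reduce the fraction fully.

P(BbTTEeCc) = 1/32

BbTtEeCc gametes: BTEC×1, BTEc×1, BTeC×1, BTec×1, BtEC×1, BtEc×1, BteC×1, Btec×1, bTEC×1, bTEc×1, bTeC×1, bTec×1, btEC×1, btEc×1, bteC×1, btec×1
BBTtEecc gametes: BTEc×4, BTec×4, BtEc×4, Btec×4
BbTtEeCc×BBTtEecc grid (16·16=256): BBTTEECc=4 BBTTEEcc=4 BBTTEeCc=8 BBTTEecc=8 BBTTeeCc=4 BBTTeecc=4 BBTtEECc=8 BBTtEEcc=8 BBTtEeCc=16 BBTtEecc=16 BBTteeCc=8 BBTteecc=8 BBttEECc=4 BBttEEcc=4 BBttEeCc=8 BBttEecc=8 BBtteeCc=4 BBtteecc=4 BbTTEECc=4 BbTTEEcc=4 BbTTEeCc=8 BbTTEecc=8 BbTTeeCc=4 BbTTeecc=4 BbTtEECc=8 BbTtEEcc=8 BbTtEeCc=16 BbTtEecc=16 BbTteeCc=8 BbTteecc=8 BbttEECc=4 BbttEEcc=4 BbttEeCc=8 BbttEecc=8 BbtteeCc=4 Bbtteecc=4
BbTTEeCc hits 8/256; gcd=8; 8÷8/256÷8 = 1/32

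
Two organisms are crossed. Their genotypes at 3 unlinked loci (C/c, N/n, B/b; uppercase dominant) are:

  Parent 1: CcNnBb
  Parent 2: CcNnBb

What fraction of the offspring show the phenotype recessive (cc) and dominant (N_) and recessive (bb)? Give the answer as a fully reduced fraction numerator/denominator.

P(cc N_ bb) = 3/64

CcNnBb gametes: CNB×1, CNb×1, CnB×1, Cnb×1, cNB×1, cNb×1, cnB×1, cnb×1
CcNnBb gametes: CNB×1, CNb×1, CnB×1, Cnb×1, cNB×1, cNb×1, cnB×1, cnb×1
CcNnBb×CcNnBb grid (8·8=64): CCNNBB=1 CCNNBb=2 CCNNbb=1 CCNnBB=2 CCNnBb=4 CCNnbb=2 CCnnBB=1 CCnnBb=2 CCnnbb=1 CcNNBB=2 CcNNBb=4 CcNNbb=2 CcNnBB=4 CcNnBb=8 CcNnbb=4 CcnnBB=2 CcnnBb=4 Ccnnbb=2 ccNNBB=1 ccNNBb=2 ccNNbb=1 ccNnBB=2 ccNnBb=4 ccNnbb=2 ccnnBB=1 ccnnBb=2 ccnnbb=1
cc N_ bb hits 3/64; gcd=1; 3÷1/64÷1 = 3/64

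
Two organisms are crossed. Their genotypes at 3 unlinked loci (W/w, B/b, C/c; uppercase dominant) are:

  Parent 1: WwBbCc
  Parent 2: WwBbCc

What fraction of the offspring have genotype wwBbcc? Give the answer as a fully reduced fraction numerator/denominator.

P(wwBbcc) = 1/32

WwBbCc gametes: WBC×1, WBc×1, WbC×1, Wbc×1, wBC×1, wBc×1, wbC×1, wbc×1
WwBbCc gametes: WBC×1, WBc×1, WbC×1, Wbc×1, wBC×1, wBc×1, wbC×1, wbc×1
WwBbCc×WwBbCc grid (8·8=64): WWBBCC=1 WWBBCc=2 WWBBcc=1 WWBbCC=2 WWBbCc=4 WWBbcc=2 WWbbCC=1 WWbbCc=2 WWbbcc=1 WwBBCC=2 WwBBCc=4 WwBBcc=2 WwBbCC=4 WwBbCc=8 WwBbcc=4 WwbbCC=2 WwbbCc=4 Wwbbcc=2 wwBBCC=1 wwBBCc=2 wwBBcc=1 wwBbCC=2 wwBbCc=4 wwBbcc=2 wwbbCC=1 wwbbCc=2 wwbbcc=1
wwBbcc hits 2/64; gcd=2; 2÷2/64÷2 = 1/32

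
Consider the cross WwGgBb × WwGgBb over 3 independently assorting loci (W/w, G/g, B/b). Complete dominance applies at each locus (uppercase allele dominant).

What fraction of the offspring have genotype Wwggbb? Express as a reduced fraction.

P(Wwggbb) = 1/32

WwGgBb gametes: WGB×1, WGb×1, WgB×1, Wgb×1, wGB×1, wGb×1, wgB×1, wgb×1
WwGgBb gametes: WGB×1, WGb×1, WgB×1, Wgb×1, wGB×1, wGb×1, wgB×1, wgb×1
WwGgBb×WwGgBb grid (8·8=64): WWGGBB=1 WWGGBb=2 WWGGbb=1 WWGgBB=2 WWGgBb=4 WWGgbb=2 WWggBB=1 WWggBb=2 WWggbb=1 WwGGBB=2 WwGGBb=4 WwGGbb=2 WwGgBB=4 WwGgBb=8 WwGgbb=4 WwggBB=2 WwggBb=4 Wwggbb=2 wwGGBB=1 wwGGBb=2 wwGGbb=1 wwGgBB=2 wwGgBb=4 wwGgbb=2 wwggBB=1 wwggBb=2 wwggbb=1
Wwggbb hits 2/64; gcd=2; 2÷2/64÷2 = 1/32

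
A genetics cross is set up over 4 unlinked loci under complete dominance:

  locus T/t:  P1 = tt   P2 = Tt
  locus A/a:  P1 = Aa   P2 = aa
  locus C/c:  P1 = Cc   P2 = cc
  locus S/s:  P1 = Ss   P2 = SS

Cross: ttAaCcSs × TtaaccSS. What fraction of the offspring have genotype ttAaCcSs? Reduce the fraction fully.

P(ttAaCcSs) = 1/16

ttAaCcSs gametes: tACS×2, tACs×2, tAcS×2, tAcs×2, taCS×2, taCs×2, tacS×2, tacs×2
TtaaccSS gametes: TacS×8, tacS×8
ttAaCcSs×TtaaccSS grid (16·16=256): TtAaCcSS=16 TtAaCcSs=16 TtAaccSS=16 TtAaccSs=16 TtaaCcSS=16 TtaaCcSs=16 TtaaccSS=16 TtaaccSs=16 ttAaCcSS=16 ttAaCcSs=16 ttAaccSS=16 ttAaccSs=16 ttaaCcSS=16 ttaaCcSs=16 ttaaccSS=16 ttaaccSs=16
ttAaCcSs hits 16/256; gcd=16; 16÷16/256÷16 = 1/16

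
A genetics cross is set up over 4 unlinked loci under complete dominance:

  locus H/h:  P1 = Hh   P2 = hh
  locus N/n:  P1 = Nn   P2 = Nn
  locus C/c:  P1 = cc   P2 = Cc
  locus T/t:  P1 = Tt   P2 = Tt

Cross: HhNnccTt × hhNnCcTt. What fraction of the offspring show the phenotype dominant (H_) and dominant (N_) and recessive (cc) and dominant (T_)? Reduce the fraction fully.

P(H_ N_ cc T_) = 9/64

HhNnccTt gametes: HNcT×2, HNct×2, HncT×2, Hnct×2, hNcT×2, hNct×2, hncT×2, hnct×2
hhNnCcTt gametes: hNCT×2, hNCt×2, hNcT×2, hNct×2, hnCT×2, hnCt×2, hncT×2, hnct×2
HhNnccTt×hhNnCcTt grid (16·16=256): HhNNCcTT=4 HhNNCcTt=8 HhNNCctt=4 HhNNccTT=4 HhNNccTt=8 HhNNcctt=4 HhNnCcTT=8 HhNnCcTt=16 HhNnCctt=8 HhNnccTT=8 HhNnccTt=16 HhNncctt=8 HhnnCcTT=4 HhnnCcTt=8 HhnnCctt=4 HhnnccTT=4 HhnnccTt=8 Hhnncctt=4 hhNNCcTT=4 hhNNCcTt=8 hhNNCctt=4 hhNNccTT=4 hhNNccTt=8 hhNNcctt=4 hhNnCcTT=8 hhNnCcTt=16 hhNnCctt=8 hhNnccTT=8 hhNnccTt=16 hhNncctt=8 hhnnCcTT=4 hhnnCcTt=8 hhnnCctt=4 hhnnccTT=4 hhnnccTt=8 hhnncctt=4
H_ N_ cc T_ hits 36/256; gcd=4; 36÷4/256÷4 = 9/64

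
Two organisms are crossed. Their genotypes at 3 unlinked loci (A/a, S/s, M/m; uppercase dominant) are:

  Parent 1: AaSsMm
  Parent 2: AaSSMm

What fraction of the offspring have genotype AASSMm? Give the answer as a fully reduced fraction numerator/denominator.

P(AASSMm) = 1/16

AaSsMm gametes: ASM×1, ASm×1, AsM×1, Asm×1, aSM×1, aSm×1, asM×1, asm×1
AaSSMm gametes: ASM×2, ASm×2, aSM×2, aSm×2
AaSsMm×AaSSMm grid (8·8=64): AASSMM=2 AASSMm=4 AASSmm=2 AASsMM=2 AASsMm=4 AASsmm=2 AaSSMM=4 AaSSMm=8 AaSSmm=4 AaSsMM=4 AaSsMm=8 AaSsmm=4 aaSSMM=2 aaSSMm=4 aaSSmm=2 aaSsMM=2 aaSsMm=4 aaSsmm=2
AASSMm hits 4/64; gcd=4; 4÷4/64÷4 = 1/16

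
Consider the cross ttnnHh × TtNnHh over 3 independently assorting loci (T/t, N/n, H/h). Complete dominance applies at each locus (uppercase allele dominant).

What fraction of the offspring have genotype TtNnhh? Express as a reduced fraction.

P(TtNnhh) = 1/16

ttnnHh gametes: tnH×4, tnh×4
TtNnHh gametes: TNH×1, TNh×1, TnH×1, Tnh×1, tNH×1, tNh×1, tnH×1, tnh×1
ttnnHh×TtNnHh grid (8·8=64): TtNnHH=4 TtNnHh=8 TtNnhh=4 TtnnHH=4 TtnnHh=8 Ttnnhh=4 ttNnHH=4 ttNnHh=8 ttNnhh=4 ttnnHH=4 ttnnHh=8 ttnnhh=4
TtNnhh hits 4/64; gcd=4; 4÷4/64÷4 = 1/16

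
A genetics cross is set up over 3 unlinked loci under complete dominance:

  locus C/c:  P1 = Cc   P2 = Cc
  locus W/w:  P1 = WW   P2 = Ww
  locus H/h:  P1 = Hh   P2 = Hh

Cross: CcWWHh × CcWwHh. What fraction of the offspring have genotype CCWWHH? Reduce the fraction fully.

CcWWHh gametes: CWH×2, CWh×2, cWH×2, cWh×2
CcWwHh gametes: CWH×1, CWh×1, CwH×1, Cwh×1, cWH×1, cWh×1, cwH×1, cwh×1
CcWWHh×CcWwHh grid (8·8=64): CCWWHH=2 CCWWHh=4 CCWWhh=2 CCWwHH=2 CCWwHh=4 CCWwhh=2 CcWWHH=4 CcWWHh=8 CcWWhh=4 CcWwHH=4 CcWwHh=8 CcWwhh=4 ccWWHH=2 ccWWHh=4 ccWWhh=2 ccWwHH=2 ccWwHh=4 ccWwhh=2
CCWWHH hits 2/64; gcd=2; 2÷2/64÷2 = 1/32

P(CCWWHH) = 1/32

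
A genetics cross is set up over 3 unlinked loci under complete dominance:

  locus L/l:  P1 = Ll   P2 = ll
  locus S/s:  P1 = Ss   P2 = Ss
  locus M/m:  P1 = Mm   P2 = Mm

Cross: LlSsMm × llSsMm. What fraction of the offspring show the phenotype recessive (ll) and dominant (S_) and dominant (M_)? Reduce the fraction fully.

LlSsMm gametes: LSM×1, LSm×1, LsM×1, Lsm×1, lSM×1, lSm×1, lsM×1, lsm×1
llSsMm gametes: lSM×2, lSm×2, lsM×2, lsm×2
LlSsMm×llSsMm grid (8·8=64): LlSSMM=2 LlSSMm=4 LlSSmm=2 LlSsMM=4 LlSsMm=8 LlSsmm=4 LlssMM=2 LlssMm=4 Llssmm=2 llSSMM=2 llSSMm=4 llSSmm=2 llSsMM=4 llSsMm=8 llSsmm=4 llssMM=2 llssMm=4 llssmm=2
ll S_ M_ hits 18/64; gcd=2; 18÷2/64÷2 = 9/32

P(ll S_ M_) = 9/32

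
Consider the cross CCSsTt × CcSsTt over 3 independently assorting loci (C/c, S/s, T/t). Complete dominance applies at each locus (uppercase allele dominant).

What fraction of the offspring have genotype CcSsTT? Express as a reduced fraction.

P(CcSsTT) = 1/16

CCSsTt gametes: CST×2, CSt×2, CsT×2, Cst×2
CcSsTt gametes: CST×1, CSt×1, CsT×1, Cst×1, cST×1, cSt×1, csT×1, cst×1
CCSsTt×CcSsTt grid (8·8=64): CCSSTT=2 CCSSTt=4 CCSStt=2 CCSsTT=4 CCSsTt=8 CCSstt=4 CCssTT=2 CCssTt=4 CCsstt=2 CcSSTT=2 CcSSTt=4 CcSStt=2 CcSsTT=4 CcSsTt=8 CcSstt=4 CcssTT=2 CcssTt=4 Ccsstt=2
CcSsTT hits 4/64; gcd=4; 4÷4/64÷4 = 1/16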